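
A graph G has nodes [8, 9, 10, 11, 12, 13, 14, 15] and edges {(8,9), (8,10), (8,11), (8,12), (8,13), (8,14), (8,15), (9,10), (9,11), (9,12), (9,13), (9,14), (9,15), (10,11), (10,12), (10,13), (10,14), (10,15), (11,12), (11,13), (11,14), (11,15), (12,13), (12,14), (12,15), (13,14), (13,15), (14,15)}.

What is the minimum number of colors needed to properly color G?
χ(G) = 8

Clique number ω(G) = 8 (lower bound: χ ≥ ω).
The clique on [8, 9, 10, 11, 12, 13, 14, 15] has size 8, forcing χ ≥ 8, and the coloring below uses 8 colors, so χ(G) = 8.
A valid 8-coloring: color 1: [10]; color 2: [12]; color 3: [15]; color 4: [8]; color 5: [14]; color 6: [11]; color 7: [13]; color 8: [9].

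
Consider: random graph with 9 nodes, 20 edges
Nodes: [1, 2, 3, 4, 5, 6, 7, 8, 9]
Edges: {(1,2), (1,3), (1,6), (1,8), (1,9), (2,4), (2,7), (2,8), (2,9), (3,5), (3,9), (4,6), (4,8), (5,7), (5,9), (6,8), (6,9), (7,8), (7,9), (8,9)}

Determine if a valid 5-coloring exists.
Yes, G is 5-colorable

A valid 5-coloring: color 1: [4, 9]; color 2: [3, 8]; color 3: [2, 5, 6]; color 4: [1, 7].
(χ(G) = 4 ≤ 5.)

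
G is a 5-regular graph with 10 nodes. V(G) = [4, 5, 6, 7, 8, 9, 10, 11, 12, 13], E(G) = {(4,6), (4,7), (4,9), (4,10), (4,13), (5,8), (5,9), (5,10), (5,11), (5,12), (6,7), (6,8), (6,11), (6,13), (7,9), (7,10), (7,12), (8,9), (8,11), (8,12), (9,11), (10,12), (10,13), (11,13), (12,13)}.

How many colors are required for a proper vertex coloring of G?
Clique number ω(G) = 4 (lower bound: χ ≥ ω).
The clique on [5, 8, 9, 11] has size 4, forcing χ ≥ 4, and the coloring below uses 4 colors, so χ(G) = 4.
A valid 4-coloring: color 1: [5, 7, 13]; color 2: [6, 9, 12]; color 3: [8, 10]; color 4: [4, 11].

χ(G) = 4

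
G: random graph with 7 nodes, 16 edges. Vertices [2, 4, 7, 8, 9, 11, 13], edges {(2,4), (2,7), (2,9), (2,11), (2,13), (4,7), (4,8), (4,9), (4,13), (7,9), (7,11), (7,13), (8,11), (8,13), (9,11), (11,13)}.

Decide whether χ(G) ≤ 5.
A valid 5-coloring: color 1: [7, 8]; color 2: [2]; color 3: [4, 11]; color 4: [9, 13].
(χ(G) = 4 ≤ 5.)

Yes, G is 5-colorable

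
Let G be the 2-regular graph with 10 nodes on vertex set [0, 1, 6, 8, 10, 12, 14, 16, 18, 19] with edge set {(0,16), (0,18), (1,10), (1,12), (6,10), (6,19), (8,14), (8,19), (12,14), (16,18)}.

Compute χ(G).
Clique number ω(G) = 3 (lower bound: χ ≥ ω).
The clique on [0, 16, 18] has size 3, forcing χ ≥ 3, and the coloring below uses 3 colors, so χ(G) = 3.
A valid 3-coloring: color 1: [0, 10, 14, 19]; color 2: [6, 8, 12, 16]; color 3: [1, 18].

χ(G) = 3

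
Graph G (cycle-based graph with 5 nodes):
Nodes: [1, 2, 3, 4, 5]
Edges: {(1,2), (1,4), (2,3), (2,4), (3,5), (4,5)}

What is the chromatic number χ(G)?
χ(G) = 3

Clique number ω(G) = 3 (lower bound: χ ≥ ω).
The clique on [1, 2, 4] has size 3, forcing χ ≥ 3, and the coloring below uses 3 colors, so χ(G) = 3.
A valid 3-coloring: color 1: [3, 4]; color 2: [2, 5]; color 3: [1].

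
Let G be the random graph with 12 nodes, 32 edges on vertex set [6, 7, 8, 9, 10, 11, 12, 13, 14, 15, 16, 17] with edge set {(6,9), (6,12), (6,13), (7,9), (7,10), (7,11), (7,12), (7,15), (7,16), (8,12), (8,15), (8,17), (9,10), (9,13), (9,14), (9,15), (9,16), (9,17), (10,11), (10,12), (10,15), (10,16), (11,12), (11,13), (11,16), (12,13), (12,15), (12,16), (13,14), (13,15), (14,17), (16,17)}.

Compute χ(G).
χ(G) = 5

Clique number ω(G) = 5 (lower bound: χ ≥ ω).
The clique on [7, 10, 11, 12, 16] has size 5, forcing χ ≥ 5, and the coloring below uses 5 colors, so χ(G) = 5.
A valid 5-coloring: color 1: [9, 12]; color 2: [10, 13, 17]; color 3: [6, 14, 15, 16]; color 4: [7, 8]; color 5: [11].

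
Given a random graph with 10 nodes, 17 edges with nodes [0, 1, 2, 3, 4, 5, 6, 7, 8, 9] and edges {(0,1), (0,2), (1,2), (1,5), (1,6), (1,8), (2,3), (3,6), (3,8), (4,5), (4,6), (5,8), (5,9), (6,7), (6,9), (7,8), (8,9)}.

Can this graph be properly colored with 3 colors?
Yes, G is 3-colorable

A valid 3-coloring: color 1: [1, 3, 4, 7, 9]; color 2: [2, 6, 8]; color 3: [0, 5].
(χ(G) = 3 ≤ 3.)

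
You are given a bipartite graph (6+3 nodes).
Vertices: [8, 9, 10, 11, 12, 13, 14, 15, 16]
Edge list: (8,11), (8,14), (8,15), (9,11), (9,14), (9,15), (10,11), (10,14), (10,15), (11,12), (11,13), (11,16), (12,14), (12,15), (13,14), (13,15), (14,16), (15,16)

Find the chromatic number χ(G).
Clique number ω(G) = 2 (lower bound: χ ≥ ω).
The graph is bipartite (no odd cycle), so 2 colors suffice: χ(G) = 2.
A valid 2-coloring: color 1: [11, 14, 15]; color 2: [8, 9, 10, 12, 13, 16].

χ(G) = 2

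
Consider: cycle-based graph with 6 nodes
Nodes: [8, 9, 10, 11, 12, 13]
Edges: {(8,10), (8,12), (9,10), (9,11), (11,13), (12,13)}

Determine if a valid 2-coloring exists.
Yes, G is 2-colorable

A valid 2-coloring: color 1: [8, 9, 13]; color 2: [10, 11, 12].
(χ(G) = 2 ≤ 2.)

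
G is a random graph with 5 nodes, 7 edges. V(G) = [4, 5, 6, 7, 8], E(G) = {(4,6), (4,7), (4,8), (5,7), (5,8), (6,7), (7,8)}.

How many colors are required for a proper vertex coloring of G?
χ(G) = 3

Clique number ω(G) = 3 (lower bound: χ ≥ ω).
The clique on [4, 7, 8] has size 3, forcing χ ≥ 3, and the coloring below uses 3 colors, so χ(G) = 3.
A valid 3-coloring: color 1: [7]; color 2: [4, 5]; color 3: [6, 8].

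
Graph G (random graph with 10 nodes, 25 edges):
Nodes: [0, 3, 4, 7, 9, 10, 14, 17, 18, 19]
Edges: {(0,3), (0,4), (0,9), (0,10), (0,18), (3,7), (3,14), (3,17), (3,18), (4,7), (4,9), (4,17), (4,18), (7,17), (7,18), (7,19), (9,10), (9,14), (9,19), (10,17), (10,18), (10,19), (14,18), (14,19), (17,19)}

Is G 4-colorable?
A valid 4-coloring: color 1: [18, 19]; color 2: [3, 4, 10]; color 3: [0, 7, 14]; color 4: [9, 17].
(χ(G) = 4 ≤ 4.)

Yes, G is 4-colorable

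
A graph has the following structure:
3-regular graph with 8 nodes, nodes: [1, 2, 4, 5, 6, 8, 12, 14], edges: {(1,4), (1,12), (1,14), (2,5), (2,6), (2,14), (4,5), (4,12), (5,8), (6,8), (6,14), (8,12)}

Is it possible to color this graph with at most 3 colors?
A valid 3-coloring: color 1: [1, 5, 6]; color 2: [12, 14]; color 3: [2, 4, 8].
(χ(G) = 3 ≤ 3.)

Yes, G is 3-colorable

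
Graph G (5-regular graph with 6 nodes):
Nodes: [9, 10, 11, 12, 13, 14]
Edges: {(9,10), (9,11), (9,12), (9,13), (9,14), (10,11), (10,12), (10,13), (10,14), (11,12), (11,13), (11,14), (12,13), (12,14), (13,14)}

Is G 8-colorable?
A valid 8-coloring: color 1: [13]; color 2: [10]; color 3: [9]; color 4: [11]; color 5: [14]; color 6: [12].
(χ(G) = 6 ≤ 8.)

Yes, G is 8-colorable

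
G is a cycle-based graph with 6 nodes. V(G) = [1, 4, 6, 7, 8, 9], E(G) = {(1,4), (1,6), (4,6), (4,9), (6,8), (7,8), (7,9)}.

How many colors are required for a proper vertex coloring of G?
χ(G) = 3

Clique number ω(G) = 3 (lower bound: χ ≥ ω).
The clique on [1, 4, 6] has size 3, forcing χ ≥ 3, and the coloring below uses 3 colors, so χ(G) = 3.
A valid 3-coloring: color 1: [6, 7]; color 2: [4, 8]; color 3: [1, 9].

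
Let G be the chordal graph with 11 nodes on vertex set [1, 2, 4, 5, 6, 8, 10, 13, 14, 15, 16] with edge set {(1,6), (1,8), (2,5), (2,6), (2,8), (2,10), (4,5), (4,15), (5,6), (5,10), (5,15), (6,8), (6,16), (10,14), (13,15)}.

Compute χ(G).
χ(G) = 3

Clique number ω(G) = 3 (lower bound: χ ≥ ω).
The clique on [1, 6, 8] has size 3, forcing χ ≥ 3, and the coloring below uses 3 colors, so χ(G) = 3.
A valid 3-coloring: color 1: [5, 8, 13, 14, 16]; color 2: [6, 10, 15]; color 3: [1, 2, 4].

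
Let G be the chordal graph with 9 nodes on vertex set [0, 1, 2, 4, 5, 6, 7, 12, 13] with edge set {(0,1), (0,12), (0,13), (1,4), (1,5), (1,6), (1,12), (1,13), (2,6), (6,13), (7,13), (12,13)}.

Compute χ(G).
Clique number ω(G) = 4 (lower bound: χ ≥ ω).
The clique on [0, 1, 12, 13] has size 4, forcing χ ≥ 4, and the coloring below uses 4 colors, so χ(G) = 4.
A valid 4-coloring: color 1: [1, 2, 7]; color 2: [4, 5, 13]; color 3: [6, 12]; color 4: [0].

χ(G) = 4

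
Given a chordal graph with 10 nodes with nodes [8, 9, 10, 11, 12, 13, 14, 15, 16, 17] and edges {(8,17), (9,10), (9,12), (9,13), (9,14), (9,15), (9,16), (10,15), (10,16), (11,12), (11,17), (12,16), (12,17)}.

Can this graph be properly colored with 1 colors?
No, G is not 1-colorable

The clique on vertices [9, 10, 16] has size 3 > 1, so it alone needs 3 colors.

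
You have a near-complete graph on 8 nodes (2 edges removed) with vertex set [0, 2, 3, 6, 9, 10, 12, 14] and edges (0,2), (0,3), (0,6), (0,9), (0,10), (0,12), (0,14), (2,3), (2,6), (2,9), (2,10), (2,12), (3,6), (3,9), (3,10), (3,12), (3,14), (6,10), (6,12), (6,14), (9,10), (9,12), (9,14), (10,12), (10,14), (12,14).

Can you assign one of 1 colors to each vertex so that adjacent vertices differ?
No, G is not 1-colorable

The clique on vertices [0, 2, 3, 9, 10, 12] has size 6 > 1, so it alone needs 6 colors.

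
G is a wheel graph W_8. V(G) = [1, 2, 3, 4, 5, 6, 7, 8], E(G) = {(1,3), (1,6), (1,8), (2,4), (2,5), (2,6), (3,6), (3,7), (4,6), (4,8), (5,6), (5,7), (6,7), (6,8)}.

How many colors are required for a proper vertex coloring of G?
Clique number ω(G) = 3 (lower bound: χ ≥ ω).
Odd cycle [5, 7, 3, 1, 8, 4, 2] needs 3 colors (χ ≥ 3).
Vertex 6 is adjacent to every vertex of [1, 2, 3, 4, 5, 7, 8], which already need 3 colors among themselves, so 6 needs a new color (χ ≥ 4).
The coloring below uses 4 colors, so χ(G) = 4.
A valid 4-coloring: color 1: [6]; color 2: [3, 4, 5]; color 3: [1, 2, 7]; color 4: [8].

χ(G) = 4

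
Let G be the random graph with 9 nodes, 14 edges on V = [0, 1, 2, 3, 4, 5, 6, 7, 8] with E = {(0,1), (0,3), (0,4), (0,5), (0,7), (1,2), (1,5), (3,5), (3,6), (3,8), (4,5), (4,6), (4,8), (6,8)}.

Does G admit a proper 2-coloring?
No, G is not 2-colorable

The clique on vertices [0, 1, 5] has size 3 > 2, so it alone needs 3 colors.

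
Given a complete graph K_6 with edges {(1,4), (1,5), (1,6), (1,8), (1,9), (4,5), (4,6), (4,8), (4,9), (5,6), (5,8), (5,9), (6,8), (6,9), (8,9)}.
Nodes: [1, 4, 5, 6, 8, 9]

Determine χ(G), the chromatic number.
χ(G) = 6

Clique number ω(G) = 6 (lower bound: χ ≥ ω).
The clique on [1, 4, 5, 6, 8, 9] has size 6, forcing χ ≥ 6, and the coloring below uses 6 colors, so χ(G) = 6.
A valid 6-coloring: color 1: [8]; color 2: [1]; color 3: [4]; color 4: [9]; color 5: [5]; color 6: [6].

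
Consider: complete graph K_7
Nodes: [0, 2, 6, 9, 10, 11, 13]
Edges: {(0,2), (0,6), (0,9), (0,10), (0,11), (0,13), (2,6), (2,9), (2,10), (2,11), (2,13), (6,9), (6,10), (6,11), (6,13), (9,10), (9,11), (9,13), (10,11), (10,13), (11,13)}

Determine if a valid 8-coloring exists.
Yes, G is 8-colorable

A valid 8-coloring: color 1: [9]; color 2: [11]; color 3: [0]; color 4: [6]; color 5: [13]; color 6: [2]; color 7: [10].
(χ(G) = 7 ≤ 8.)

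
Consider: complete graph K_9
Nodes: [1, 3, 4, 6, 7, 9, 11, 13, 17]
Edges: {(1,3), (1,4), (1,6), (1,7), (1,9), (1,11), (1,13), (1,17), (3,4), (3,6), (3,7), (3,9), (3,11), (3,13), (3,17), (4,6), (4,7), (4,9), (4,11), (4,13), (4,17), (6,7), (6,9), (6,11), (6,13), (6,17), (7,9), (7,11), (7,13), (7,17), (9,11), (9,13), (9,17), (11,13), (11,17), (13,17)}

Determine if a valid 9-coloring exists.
A valid 9-coloring: color 1: [9]; color 2: [11]; color 3: [4]; color 4: [3]; color 5: [17]; color 6: [7]; color 7: [13]; color 8: [1]; color 9: [6].
(χ(G) = 9 ≤ 9.)

Yes, G is 9-colorable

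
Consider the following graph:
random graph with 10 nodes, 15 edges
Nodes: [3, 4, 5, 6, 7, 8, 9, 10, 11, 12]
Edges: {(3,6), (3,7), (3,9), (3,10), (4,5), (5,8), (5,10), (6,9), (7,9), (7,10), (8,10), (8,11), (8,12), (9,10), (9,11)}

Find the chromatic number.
Clique number ω(G) = 4 (lower bound: χ ≥ ω).
The clique on [3, 7, 9, 10] has size 4, forcing χ ≥ 4, and the coloring below uses 4 colors, so χ(G) = 4.
A valid 4-coloring: color 1: [4, 6, 10, 11, 12]; color 2: [8, 9]; color 3: [3, 5]; color 4: [7].

χ(G) = 4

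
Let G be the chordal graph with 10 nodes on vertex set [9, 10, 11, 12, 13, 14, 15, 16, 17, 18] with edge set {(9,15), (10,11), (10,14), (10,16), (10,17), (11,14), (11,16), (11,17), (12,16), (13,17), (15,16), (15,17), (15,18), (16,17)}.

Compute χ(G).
χ(G) = 4

Clique number ω(G) = 4 (lower bound: χ ≥ ω).
The clique on [10, 11, 16, 17] has size 4, forcing χ ≥ 4, and the coloring below uses 4 colors, so χ(G) = 4.
A valid 4-coloring: color 1: [9, 13, 14, 16, 18]; color 2: [12, 17]; color 3: [11, 15]; color 4: [10].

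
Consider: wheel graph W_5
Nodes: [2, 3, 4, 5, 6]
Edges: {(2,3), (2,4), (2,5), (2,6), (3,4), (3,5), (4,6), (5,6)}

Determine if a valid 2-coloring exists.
The clique on vertices [2, 3, 4] has size 3 > 2, so it alone needs 3 colors.

No, G is not 2-colorable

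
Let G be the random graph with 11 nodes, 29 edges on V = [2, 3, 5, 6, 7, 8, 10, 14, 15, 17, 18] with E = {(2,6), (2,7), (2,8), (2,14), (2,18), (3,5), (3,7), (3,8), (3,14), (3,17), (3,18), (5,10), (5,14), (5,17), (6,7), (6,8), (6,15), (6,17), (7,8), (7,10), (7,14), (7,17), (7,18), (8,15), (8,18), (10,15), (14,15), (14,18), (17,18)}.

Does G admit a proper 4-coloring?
A valid 4-coloring: color 1: [5, 7, 15]; color 2: [8, 10, 14, 17]; color 3: [6, 18]; color 4: [2, 3].
(χ(G) = 4 ≤ 4.)

Yes, G is 4-colorable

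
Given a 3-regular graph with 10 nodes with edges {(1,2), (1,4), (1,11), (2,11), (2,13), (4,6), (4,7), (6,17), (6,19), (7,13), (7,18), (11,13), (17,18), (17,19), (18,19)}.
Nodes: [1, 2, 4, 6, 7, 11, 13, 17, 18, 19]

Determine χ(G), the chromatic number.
χ(G) = 3

Clique number ω(G) = 3 (lower bound: χ ≥ ω).
The clique on [1, 2, 11] has size 3, forcing χ ≥ 3, and the coloring below uses 3 colors, so χ(G) = 3.
A valid 3-coloring: color 1: [2, 7, 19]; color 2: [4, 11, 17]; color 3: [1, 6, 13, 18].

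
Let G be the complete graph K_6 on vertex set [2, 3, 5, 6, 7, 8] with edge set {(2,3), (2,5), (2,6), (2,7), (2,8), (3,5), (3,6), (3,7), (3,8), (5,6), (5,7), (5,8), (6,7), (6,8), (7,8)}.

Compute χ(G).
Clique number ω(G) = 6 (lower bound: χ ≥ ω).
The clique on [2, 3, 5, 6, 7, 8] has size 6, forcing χ ≥ 6, and the coloring below uses 6 colors, so χ(G) = 6.
A valid 6-coloring: color 1: [7]; color 2: [2]; color 3: [8]; color 4: [5]; color 5: [3]; color 6: [6].

χ(G) = 6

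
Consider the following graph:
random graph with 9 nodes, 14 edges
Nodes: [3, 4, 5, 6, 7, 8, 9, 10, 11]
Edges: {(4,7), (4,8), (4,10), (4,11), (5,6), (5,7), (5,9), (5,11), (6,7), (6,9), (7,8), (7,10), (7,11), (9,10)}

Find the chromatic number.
Clique number ω(G) = 3 (lower bound: χ ≥ ω).
The clique on [5, 6, 9] has size 3, forcing χ ≥ 3, and the coloring below uses 3 colors, so χ(G) = 3.
A valid 3-coloring: color 1: [3, 7, 9]; color 2: [4, 5]; color 3: [6, 8, 10, 11].

χ(G) = 3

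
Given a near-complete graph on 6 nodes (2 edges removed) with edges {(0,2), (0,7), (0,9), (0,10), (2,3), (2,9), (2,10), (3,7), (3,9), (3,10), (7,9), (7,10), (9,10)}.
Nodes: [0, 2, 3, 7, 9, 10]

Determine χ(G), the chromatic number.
Clique number ω(G) = 4 (lower bound: χ ≥ ω).
The clique on [0, 2, 9, 10] has size 4, forcing χ ≥ 4, and the coloring below uses 4 colors, so χ(G) = 4.
A valid 4-coloring: color 1: [9]; color 2: [10]; color 3: [0, 3]; color 4: [2, 7].

χ(G) = 4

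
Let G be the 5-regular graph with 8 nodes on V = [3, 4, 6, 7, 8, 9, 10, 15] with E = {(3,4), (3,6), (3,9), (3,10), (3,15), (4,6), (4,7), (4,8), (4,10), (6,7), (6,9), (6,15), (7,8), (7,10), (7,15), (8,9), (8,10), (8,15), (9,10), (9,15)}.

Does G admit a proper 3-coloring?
No, G is not 3-colorable

The clique on vertices [4, 7, 8, 10] has size 4 > 3, so it alone needs 4 colors.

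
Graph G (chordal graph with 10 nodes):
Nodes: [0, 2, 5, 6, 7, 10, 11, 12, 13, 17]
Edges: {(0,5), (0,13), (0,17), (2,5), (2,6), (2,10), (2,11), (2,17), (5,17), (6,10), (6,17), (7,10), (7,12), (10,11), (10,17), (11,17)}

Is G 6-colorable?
Yes, G is 6-colorable

A valid 6-coloring: color 1: [7, 13, 17]; color 2: [0, 2, 12]; color 3: [5, 10]; color 4: [6, 11].
(χ(G) = 4 ≤ 6.)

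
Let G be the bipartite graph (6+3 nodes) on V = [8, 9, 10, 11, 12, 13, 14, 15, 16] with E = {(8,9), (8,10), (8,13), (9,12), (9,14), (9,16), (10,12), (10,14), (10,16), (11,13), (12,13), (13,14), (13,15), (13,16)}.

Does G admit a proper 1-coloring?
Edge (9,16) forces its endpoints to differ, so 1 color is not enough.

No, G is not 1-colorable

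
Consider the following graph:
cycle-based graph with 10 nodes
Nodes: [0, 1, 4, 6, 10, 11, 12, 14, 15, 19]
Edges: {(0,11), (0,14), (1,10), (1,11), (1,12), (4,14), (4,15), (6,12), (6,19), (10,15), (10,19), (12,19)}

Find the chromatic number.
Clique number ω(G) = 3 (lower bound: χ ≥ ω).
The clique on [6, 12, 19] has size 3, forcing χ ≥ 3, and the coloring below uses 3 colors, so χ(G) = 3.
A valid 3-coloring: color 1: [0, 4, 10, 12]; color 2: [11, 14, 15, 19]; color 3: [1, 6].

χ(G) = 3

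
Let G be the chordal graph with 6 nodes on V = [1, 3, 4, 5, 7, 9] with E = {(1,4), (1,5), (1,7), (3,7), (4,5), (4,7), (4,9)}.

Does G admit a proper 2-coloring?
No, G is not 2-colorable

The clique on vertices [1, 4, 5] has size 3 > 2, so it alone needs 3 colors.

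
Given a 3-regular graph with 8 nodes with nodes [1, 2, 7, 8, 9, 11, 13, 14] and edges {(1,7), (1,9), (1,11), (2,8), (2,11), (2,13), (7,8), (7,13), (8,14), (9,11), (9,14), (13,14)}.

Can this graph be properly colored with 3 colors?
A valid 3-coloring: color 1: [1, 2, 14]; color 2: [8, 9, 13]; color 3: [7, 11].
(χ(G) = 3 ≤ 3.)

Yes, G is 3-colorable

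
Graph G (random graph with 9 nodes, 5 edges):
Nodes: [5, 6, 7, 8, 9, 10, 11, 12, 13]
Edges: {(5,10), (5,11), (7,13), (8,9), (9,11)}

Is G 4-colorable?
Yes, G is 4-colorable

A valid 4-coloring: color 1: [6, 8, 10, 11, 12, 13]; color 2: [5, 7, 9].
(χ(G) = 2 ≤ 4.)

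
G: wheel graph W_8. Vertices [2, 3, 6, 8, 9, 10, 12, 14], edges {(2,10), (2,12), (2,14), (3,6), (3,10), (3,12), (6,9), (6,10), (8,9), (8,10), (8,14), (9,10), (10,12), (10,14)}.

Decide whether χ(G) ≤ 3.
No, G is not 3-colorable

Odd cycle [12, 2, 14, 8, 9, 6, 3] needs 3 colors (χ ≥ 3).
Vertex 10 is adjacent to every vertex of [2, 3, 6, 8, 9, 12, 14], which already need 3 colors among themselves, so 10 needs a new color (χ ≥ 4).
Hence χ(G) ≥ 4 > 3, so no proper 3-coloring exists.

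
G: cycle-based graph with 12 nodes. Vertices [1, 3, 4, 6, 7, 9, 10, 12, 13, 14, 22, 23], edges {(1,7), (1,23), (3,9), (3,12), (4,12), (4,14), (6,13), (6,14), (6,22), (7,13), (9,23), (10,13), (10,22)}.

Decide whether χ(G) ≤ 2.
A valid 2-coloring: color 1: [3, 4, 6, 7, 10, 23]; color 2: [1, 9, 12, 13, 14, 22].
(χ(G) = 2 ≤ 2.)

Yes, G is 2-colorable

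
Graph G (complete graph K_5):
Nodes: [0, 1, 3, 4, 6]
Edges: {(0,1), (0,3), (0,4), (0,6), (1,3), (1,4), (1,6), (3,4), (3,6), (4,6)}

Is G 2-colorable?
The clique on vertices [0, 1, 3, 4, 6] has size 5 > 2, so it alone needs 5 colors.

No, G is not 2-colorable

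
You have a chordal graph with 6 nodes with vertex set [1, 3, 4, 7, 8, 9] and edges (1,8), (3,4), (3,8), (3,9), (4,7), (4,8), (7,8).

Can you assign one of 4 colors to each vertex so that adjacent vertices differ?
A valid 4-coloring: color 1: [8, 9]; color 2: [1, 4]; color 3: [3, 7].
(χ(G) = 3 ≤ 4.)

Yes, G is 4-colorable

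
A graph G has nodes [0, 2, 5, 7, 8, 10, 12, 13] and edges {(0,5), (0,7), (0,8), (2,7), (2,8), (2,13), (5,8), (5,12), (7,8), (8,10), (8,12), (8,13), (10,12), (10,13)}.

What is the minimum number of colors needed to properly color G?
Clique number ω(G) = 3 (lower bound: χ ≥ ω).
Odd cycle [0, 7, 2, 13, 10, 12, 5] needs 3 colors (χ ≥ 3).
Vertex 8 is adjacent to every vertex of [0, 2, 5, 7, 10, 12, 13], which already need 3 colors among themselves, so 8 needs a new color (χ ≥ 4).
The coloring below uses 4 colors, so χ(G) = 4.
A valid 4-coloring: color 1: [8]; color 2: [0, 2, 12]; color 3: [5, 7, 13]; color 4: [10].

χ(G) = 4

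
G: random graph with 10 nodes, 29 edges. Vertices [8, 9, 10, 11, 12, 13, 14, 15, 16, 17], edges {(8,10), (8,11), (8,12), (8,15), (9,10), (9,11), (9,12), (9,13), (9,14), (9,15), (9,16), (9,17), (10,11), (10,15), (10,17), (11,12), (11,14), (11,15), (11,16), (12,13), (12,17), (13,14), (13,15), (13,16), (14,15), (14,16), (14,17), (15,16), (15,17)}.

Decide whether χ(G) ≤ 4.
No, G is not 4-colorable

The clique on vertices [9, 11, 14, 15, 16] has size 5 > 4, so it alone needs 5 colors.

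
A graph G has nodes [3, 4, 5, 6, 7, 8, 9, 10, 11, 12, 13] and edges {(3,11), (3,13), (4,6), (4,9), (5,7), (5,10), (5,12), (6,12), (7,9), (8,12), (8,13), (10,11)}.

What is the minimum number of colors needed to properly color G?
χ(G) = 3

Clique number ω(G) = 2 (lower bound: χ ≥ ω).
Odd cycle [11, 10, 5, 12, 8, 13, 3] needs 3 colors (χ ≥ 3).
The coloring below uses 3 colors, so χ(G) = 3.
A valid 3-coloring: color 1: [5, 6, 9, 11, 13]; color 2: [3, 4, 7, 10, 12]; color 3: [8].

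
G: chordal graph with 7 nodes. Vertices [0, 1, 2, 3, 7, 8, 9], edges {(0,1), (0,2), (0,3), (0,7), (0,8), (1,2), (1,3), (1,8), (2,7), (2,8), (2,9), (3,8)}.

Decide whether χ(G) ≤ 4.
A valid 4-coloring: color 1: [0, 9]; color 2: [2, 3]; color 3: [1, 7]; color 4: [8].
(χ(G) = 4 ≤ 4.)

Yes, G is 4-colorable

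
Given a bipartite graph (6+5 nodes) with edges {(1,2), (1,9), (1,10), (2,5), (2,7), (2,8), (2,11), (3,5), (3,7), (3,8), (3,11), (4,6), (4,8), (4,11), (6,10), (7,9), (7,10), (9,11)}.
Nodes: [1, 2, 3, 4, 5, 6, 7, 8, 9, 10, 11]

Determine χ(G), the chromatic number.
Clique number ω(G) = 2 (lower bound: χ ≥ ω).
The graph is bipartite (no odd cycle), so 2 colors suffice: χ(G) = 2.
A valid 2-coloring: color 1: [2, 3, 4, 9, 10]; color 2: [1, 5, 6, 7, 8, 11].

χ(G) = 2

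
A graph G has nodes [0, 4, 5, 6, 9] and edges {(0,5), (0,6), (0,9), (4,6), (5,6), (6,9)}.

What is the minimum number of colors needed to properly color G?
χ(G) = 3

Clique number ω(G) = 3 (lower bound: χ ≥ ω).
The clique on [0, 6, 9] has size 3, forcing χ ≥ 3, and the coloring below uses 3 colors, so χ(G) = 3.
A valid 3-coloring: color 1: [6]; color 2: [0, 4]; color 3: [5, 9].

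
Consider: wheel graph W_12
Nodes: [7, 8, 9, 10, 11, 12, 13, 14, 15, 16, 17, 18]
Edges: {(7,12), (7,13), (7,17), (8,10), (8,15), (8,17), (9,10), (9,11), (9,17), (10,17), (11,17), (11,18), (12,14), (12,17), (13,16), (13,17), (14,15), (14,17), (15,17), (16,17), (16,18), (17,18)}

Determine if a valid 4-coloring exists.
A valid 4-coloring: color 1: [17]; color 2: [8, 9, 13, 14, 18]; color 3: [7, 10, 11, 15, 16]; color 4: [12].
(χ(G) = 4 ≤ 4.)

Yes, G is 4-colorable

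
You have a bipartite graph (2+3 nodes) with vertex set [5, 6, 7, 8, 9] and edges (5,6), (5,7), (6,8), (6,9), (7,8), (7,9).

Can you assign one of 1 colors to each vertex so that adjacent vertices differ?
No, G is not 1-colorable

Edge (6,8) forces its endpoints to differ, so 1 color is not enough.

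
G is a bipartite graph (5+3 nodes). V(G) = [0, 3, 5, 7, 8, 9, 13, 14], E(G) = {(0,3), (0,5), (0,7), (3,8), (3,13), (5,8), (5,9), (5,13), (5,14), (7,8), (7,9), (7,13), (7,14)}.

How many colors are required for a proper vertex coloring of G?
Clique number ω(G) = 2 (lower bound: χ ≥ ω).
The graph is bipartite (no odd cycle), so 2 colors suffice: χ(G) = 2.
A valid 2-coloring: color 1: [3, 5, 7]; color 2: [0, 8, 9, 13, 14].

χ(G) = 2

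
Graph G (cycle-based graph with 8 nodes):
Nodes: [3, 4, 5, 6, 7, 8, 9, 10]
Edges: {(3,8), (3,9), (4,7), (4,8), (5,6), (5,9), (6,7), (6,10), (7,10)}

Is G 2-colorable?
No, G is not 2-colorable

The clique on vertices [6, 7, 10] has size 3 > 2, so it alone needs 3 colors.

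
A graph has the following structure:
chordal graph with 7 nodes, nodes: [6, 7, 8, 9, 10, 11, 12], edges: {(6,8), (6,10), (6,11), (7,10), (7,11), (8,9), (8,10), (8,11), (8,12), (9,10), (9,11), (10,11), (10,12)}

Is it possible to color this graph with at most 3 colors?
No, G is not 3-colorable

The clique on vertices [8, 9, 10, 11] has size 4 > 3, so it alone needs 4 colors.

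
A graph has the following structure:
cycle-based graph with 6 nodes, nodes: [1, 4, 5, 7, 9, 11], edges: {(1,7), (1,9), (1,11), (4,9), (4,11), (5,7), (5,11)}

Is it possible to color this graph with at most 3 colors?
A valid 3-coloring: color 1: [1, 4, 5]; color 2: [7, 9, 11].
(χ(G) = 2 ≤ 3.)

Yes, G is 3-colorable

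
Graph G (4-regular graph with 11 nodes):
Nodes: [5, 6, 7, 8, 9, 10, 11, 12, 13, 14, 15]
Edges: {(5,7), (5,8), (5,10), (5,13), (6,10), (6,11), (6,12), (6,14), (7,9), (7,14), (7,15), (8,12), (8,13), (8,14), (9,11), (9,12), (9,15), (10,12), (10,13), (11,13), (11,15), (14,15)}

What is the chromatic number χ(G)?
χ(G) = 4

Clique number ω(G) = 3 (lower bound: χ ≥ ω).
Suppose a proper 3-coloring c exists. The clique [5, 8, 13] takes 3 distinct colors; by symmetry let c(5) = 1, c(8) = 2, c(13) = 3.
- Vertex 10: neighbors [5, 13] already have colors [1, 3] ⇒ c(10) = 2.
- Vertex 6: neighbors [10] already have colors [2]; try each remaining color.
- Case c(6) = 1:
  - Vertex 11: neighbors [6, 13] already have colors [1, 3] ⇒ c(11) = 2.
  - Vertex 14: neighbors [6, 8] already have colors [1, 2] ⇒ c(14) = 3.
  - Vertex 7: neighbors [5, 14] already have colors [1, 3] ⇒ c(7) = 2.
  - Vertex 12: neighbors [6, 8] already have colors [1, 2] ⇒ c(12) = 3.
  - Vertex 9: neighbors [7, 12] already have colors [2, 3] ⇒ c(9) = 1.
  - Vertex 15: neighbors [9, 7, 14] already have colors [1, 2, 3] — all 3 colors blocked. Contradiction.
- Case c(6) = 3:
  - Vertex 14: neighbors [8, 6] already have colors [2, 3] ⇒ c(14) = 1.
  - Vertex 12: neighbors [8, 6] already have colors [2, 3] ⇒ c(12) = 1.
  - Vertex 9: neighbors [12] already have colors [1]; try each remaining color.
  - Case c(9) = 2:
    - Vertex 15: neighbors [14, 9] already have colors [1, 2] ⇒ c(15) = 3.
    - Vertex 7: neighbors [5, 9, 15] already have colors [1, 2, 3] — all 3 colors blocked. Contradiction.
  - Case c(9) = 3:
    - Vertex 15: neighbors [14, 9] already have colors [1, 3] ⇒ c(15) = 2.
    - Vertex 7: neighbors [5, 15, 9] already have colors [1, 2, 3] — all 3 colors blocked. Contradiction.
Every case ends in a contradiction, so G has no proper 3-coloring (χ ≥ 4).
The coloring below uses 4 colors, so χ(G) = 4.
A valid 4-coloring: color 1: [5, 6, 15]; color 2: [7, 11, 12]; color 3: [9, 13, 14]; color 4: [8, 10].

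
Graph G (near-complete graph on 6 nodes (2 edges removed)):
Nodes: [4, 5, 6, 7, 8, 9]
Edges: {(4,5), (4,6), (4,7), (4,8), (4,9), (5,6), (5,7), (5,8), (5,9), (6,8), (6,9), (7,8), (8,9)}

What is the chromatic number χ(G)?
Clique number ω(G) = 5 (lower bound: χ ≥ ω).
The clique on [4, 5, 6, 8, 9] has size 5, forcing χ ≥ 5, and the coloring below uses 5 colors, so χ(G) = 5.
A valid 5-coloring: color 1: [4]; color 2: [5]; color 3: [8]; color 4: [6, 7]; color 5: [9].

χ(G) = 5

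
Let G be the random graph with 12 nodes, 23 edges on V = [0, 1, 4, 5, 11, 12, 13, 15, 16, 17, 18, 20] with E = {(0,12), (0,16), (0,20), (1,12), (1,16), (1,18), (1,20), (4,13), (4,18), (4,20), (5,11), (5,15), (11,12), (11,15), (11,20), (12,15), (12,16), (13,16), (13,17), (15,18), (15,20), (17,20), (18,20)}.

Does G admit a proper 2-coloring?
No, G is not 2-colorable

The clique on vertices [5, 11, 15] has size 3 > 2, so it alone needs 3 colors.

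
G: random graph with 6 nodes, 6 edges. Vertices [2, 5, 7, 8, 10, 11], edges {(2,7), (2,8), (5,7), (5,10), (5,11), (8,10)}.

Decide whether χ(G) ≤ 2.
Odd cycle [10, 8, 2, 7, 5] needs 3 colors (χ ≥ 3).
Hence χ(G) ≥ 3 > 2, so no proper 2-coloring exists.

No, G is not 2-colorable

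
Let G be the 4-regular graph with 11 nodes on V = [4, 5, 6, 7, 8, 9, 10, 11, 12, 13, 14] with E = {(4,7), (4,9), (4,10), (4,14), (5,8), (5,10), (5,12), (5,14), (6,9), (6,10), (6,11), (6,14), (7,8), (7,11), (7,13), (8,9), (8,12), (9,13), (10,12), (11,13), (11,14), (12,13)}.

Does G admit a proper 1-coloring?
No, G is not 1-colorable

The clique on vertices [5, 8, 12] has size 3 > 1, so it alone needs 3 colors.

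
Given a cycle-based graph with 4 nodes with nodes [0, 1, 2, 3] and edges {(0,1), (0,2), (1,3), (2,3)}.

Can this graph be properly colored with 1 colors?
Edge (0,1) forces its endpoints to differ, so 1 color is not enough.

No, G is not 1-colorable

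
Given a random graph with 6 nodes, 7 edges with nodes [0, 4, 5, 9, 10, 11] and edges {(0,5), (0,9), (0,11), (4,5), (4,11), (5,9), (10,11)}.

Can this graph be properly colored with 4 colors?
A valid 4-coloring: color 1: [5, 11]; color 2: [0, 4, 10]; color 3: [9].
(χ(G) = 3 ≤ 4.)

Yes, G is 4-colorable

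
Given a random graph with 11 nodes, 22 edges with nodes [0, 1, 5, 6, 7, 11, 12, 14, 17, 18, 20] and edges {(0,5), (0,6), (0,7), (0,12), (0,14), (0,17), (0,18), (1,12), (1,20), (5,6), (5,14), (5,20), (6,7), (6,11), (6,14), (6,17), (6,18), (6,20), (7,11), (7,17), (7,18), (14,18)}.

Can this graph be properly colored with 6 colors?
Yes, G is 6-colorable

A valid 6-coloring: color 1: [1, 6]; color 2: [0, 11, 20]; color 3: [7, 12, 14]; color 4: [5, 17, 18].
(χ(G) = 4 ≤ 6.)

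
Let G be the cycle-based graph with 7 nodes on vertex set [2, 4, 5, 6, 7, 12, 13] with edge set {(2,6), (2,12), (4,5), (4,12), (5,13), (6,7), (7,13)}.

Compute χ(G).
Clique number ω(G) = 2 (lower bound: χ ≥ ω).
Odd cycle [7, 13, 5, 4, 12, 2, 6] needs 3 colors (χ ≥ 3).
The coloring below uses 3 colors, so χ(G) = 3.
A valid 3-coloring: color 1: [2, 5, 7]; color 2: [4, 6, 13]; color 3: [12].

χ(G) = 3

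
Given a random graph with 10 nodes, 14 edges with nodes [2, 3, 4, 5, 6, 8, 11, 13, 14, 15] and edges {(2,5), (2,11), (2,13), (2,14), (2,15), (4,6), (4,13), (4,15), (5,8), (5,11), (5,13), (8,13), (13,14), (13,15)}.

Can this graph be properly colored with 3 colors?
Yes, G is 3-colorable

A valid 3-coloring: color 1: [3, 6, 11, 13]; color 2: [2, 4, 8]; color 3: [5, 14, 15].
(χ(G) = 3 ≤ 3.)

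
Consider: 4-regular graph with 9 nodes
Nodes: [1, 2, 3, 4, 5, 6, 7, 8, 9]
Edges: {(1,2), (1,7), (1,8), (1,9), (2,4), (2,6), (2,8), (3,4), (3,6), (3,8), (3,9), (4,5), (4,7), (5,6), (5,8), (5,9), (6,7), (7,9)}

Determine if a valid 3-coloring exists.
Yes, G is 3-colorable

A valid 3-coloring: color 1: [2, 3, 5, 7]; color 2: [1, 4, 6]; color 3: [8, 9].
(χ(G) = 3 ≤ 3.)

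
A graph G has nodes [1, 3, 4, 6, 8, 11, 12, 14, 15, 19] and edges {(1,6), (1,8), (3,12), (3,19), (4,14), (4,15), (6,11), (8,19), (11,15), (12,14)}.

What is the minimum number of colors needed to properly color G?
χ(G) = 2

Clique number ω(G) = 2 (lower bound: χ ≥ ω).
The graph is bipartite (no odd cycle), so 2 colors suffice: χ(G) = 2.
A valid 2-coloring: color 1: [1, 4, 11, 12, 19]; color 2: [3, 6, 8, 14, 15].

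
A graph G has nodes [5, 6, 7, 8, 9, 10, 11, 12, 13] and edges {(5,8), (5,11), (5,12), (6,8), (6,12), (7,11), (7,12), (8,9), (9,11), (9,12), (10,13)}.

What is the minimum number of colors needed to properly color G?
Clique number ω(G) = 2 (lower bound: χ ≥ ω).
The graph is bipartite (no odd cycle), so 2 colors suffice: χ(G) = 2.
A valid 2-coloring: color 1: [8, 11, 12, 13]; color 2: [5, 6, 7, 9, 10].

χ(G) = 2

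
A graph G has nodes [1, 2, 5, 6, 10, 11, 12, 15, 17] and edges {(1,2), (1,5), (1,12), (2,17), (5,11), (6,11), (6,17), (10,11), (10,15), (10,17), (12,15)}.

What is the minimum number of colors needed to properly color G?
Clique number ω(G) = 2 (lower bound: χ ≥ ω).
The graph is bipartite (no odd cycle), so 2 colors suffice: χ(G) = 2.
A valid 2-coloring: color 1: [2, 5, 6, 10, 12]; color 2: [1, 11, 15, 17].

χ(G) = 2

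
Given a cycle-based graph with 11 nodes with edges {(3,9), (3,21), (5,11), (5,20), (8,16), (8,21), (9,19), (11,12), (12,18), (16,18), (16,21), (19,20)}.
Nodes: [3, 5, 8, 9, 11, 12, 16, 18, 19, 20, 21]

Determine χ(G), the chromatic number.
Clique number ω(G) = 3 (lower bound: χ ≥ ω).
The clique on [8, 16, 21] has size 3, forcing χ ≥ 3, and the coloring below uses 3 colors, so χ(G) = 3.
A valid 3-coloring: color 1: [9, 11, 18, 20, 21]; color 2: [3, 5, 12, 16, 19]; color 3: [8].

χ(G) = 3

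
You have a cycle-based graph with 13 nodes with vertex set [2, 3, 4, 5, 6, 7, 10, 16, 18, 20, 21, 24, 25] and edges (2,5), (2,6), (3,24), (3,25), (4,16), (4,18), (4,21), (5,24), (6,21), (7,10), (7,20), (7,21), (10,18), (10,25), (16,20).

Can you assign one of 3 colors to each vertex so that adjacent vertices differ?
A valid 3-coloring: color 1: [3, 5, 10, 20, 21]; color 2: [2, 4, 7, 24, 25]; color 3: [6, 16, 18].
(χ(G) = 3 ≤ 3.)

Yes, G is 3-colorable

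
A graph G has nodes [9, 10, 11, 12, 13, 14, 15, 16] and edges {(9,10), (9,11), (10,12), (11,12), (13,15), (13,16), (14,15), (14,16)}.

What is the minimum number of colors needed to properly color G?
Clique number ω(G) = 2 (lower bound: χ ≥ ω).
The graph is bipartite (no odd cycle), so 2 colors suffice: χ(G) = 2.
A valid 2-coloring: color 1: [9, 12, 13, 14]; color 2: [10, 11, 15, 16].

χ(G) = 2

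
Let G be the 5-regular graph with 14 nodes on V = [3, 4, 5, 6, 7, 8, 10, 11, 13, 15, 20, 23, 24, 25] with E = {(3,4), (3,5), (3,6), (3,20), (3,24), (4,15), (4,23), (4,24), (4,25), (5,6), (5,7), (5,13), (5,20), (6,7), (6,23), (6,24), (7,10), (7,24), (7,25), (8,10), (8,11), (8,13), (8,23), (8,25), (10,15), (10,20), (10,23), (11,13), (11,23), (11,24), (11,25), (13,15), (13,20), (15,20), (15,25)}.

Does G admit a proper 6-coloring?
Yes, G is 6-colorable

A valid 6-coloring: color 1: [6, 20, 25]; color 2: [3, 7, 8, 15]; color 3: [4, 5, 10, 11]; color 4: [13, 23, 24].
(χ(G) = 4 ≤ 6.)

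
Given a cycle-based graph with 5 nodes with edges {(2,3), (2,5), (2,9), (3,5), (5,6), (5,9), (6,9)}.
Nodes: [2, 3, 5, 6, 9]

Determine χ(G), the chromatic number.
Clique number ω(G) = 3 (lower bound: χ ≥ ω).
The clique on [2, 5, 9] has size 3, forcing χ ≥ 3, and the coloring below uses 3 colors, so χ(G) = 3.
A valid 3-coloring: color 1: [5]; color 2: [2, 6]; color 3: [3, 9].

χ(G) = 3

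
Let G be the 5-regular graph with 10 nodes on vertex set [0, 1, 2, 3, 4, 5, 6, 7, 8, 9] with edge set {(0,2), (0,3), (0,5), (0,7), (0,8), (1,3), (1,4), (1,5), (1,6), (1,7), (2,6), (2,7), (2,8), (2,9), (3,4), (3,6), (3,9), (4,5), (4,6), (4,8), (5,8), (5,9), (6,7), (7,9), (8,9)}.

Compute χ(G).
χ(G) = 4

Clique number ω(G) = 4 (lower bound: χ ≥ ω).
The clique on [1, 3, 4, 6] has size 4, forcing χ ≥ 4, and the coloring below uses 4 colors, so χ(G) = 4.
A valid 4-coloring: color 1: [5, 6]; color 2: [1, 2]; color 3: [0, 4, 9]; color 4: [3, 7, 8].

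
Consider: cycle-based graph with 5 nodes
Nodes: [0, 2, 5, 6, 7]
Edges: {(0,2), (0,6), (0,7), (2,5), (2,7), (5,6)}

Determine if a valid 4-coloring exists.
Yes, G is 4-colorable

A valid 4-coloring: color 1: [2, 6]; color 2: [0, 5]; color 3: [7].
(χ(G) = 3 ≤ 4.)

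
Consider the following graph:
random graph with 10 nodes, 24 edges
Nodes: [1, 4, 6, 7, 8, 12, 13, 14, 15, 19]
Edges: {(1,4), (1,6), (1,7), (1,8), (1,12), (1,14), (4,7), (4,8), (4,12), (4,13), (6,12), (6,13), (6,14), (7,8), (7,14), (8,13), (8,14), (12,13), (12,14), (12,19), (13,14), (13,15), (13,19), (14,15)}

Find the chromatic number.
Clique number ω(G) = 4 (lower bound: χ ≥ ω).
The clique on [1, 4, 7, 8] has size 4, forcing χ ≥ 4, and the coloring below uses 4 colors, so χ(G) = 4.
A valid 4-coloring: color 1: [4, 14, 19]; color 2: [1, 13]; color 3: [7, 12, 15]; color 4: [6, 8].

χ(G) = 4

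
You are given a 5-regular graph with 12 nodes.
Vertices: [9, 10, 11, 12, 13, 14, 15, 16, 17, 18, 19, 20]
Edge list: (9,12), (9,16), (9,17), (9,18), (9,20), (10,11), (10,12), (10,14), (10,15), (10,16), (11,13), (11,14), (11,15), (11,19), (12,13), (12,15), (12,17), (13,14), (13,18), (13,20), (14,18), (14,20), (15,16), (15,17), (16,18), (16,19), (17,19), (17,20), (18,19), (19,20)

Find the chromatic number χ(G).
Clique number ω(G) = 3 (lower bound: χ ≥ ω).
Suppose a proper 3-coloring c exists. The clique [9, 12, 17] takes 3 distinct colors; by symmetry let c(9) = 1, c(12) = 2, c(17) = 3.
- Vertex 15: neighbors [12, 17] already have colors [2, 3] ⇒ c(15) = 1.
- Vertex 10: neighbors [15, 12] already have colors [1, 2] ⇒ c(10) = 3.
- Vertex 11: neighbors [15, 10] already have colors [1, 3] ⇒ c(11) = 2.
- Vertex 14: neighbors [11, 10] already have colors [2, 3] ⇒ c(14) = 1.
- Vertex 19: neighbors [11, 17] already have colors [2, 3] ⇒ c(19) = 1.
- Vertex 13: neighbors [14, 11] already have colors [1, 2] ⇒ c(13) = 3.
- Vertex 16: neighbors [9, 10] already have colors [1, 3] ⇒ c(16) = 2.
- Vertex 18: neighbors [9, 16, 13] already have colors [1, 2, 3] — all 3 colors blocked. Contradiction.
The forced assignments end in a contradiction, so G has no proper 3-coloring (χ ≥ 4).
The coloring below uses 4 colors, so χ(G) = 4.
A valid 4-coloring: color 1: [9, 14, 15, 19]; color 2: [11, 12, 16, 20]; color 3: [10, 17, 18]; color 4: [13].

χ(G) = 4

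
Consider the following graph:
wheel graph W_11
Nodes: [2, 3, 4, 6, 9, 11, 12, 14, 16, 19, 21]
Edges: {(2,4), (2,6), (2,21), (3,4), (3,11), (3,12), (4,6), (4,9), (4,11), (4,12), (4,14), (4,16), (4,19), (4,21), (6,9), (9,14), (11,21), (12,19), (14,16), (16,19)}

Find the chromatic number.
Clique number ω(G) = 3 (lower bound: χ ≥ ω).
The clique on [2, 4, 21] has size 3, forcing χ ≥ 3, and the coloring below uses 3 colors, so χ(G) = 3.
A valid 3-coloring: color 1: [4]; color 2: [2, 9, 11, 12, 16]; color 3: [3, 6, 14, 19, 21].

χ(G) = 3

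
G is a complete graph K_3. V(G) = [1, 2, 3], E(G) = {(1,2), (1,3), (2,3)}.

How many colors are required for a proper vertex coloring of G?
χ(G) = 3

Clique number ω(G) = 3 (lower bound: χ ≥ ω).
The clique on [1, 2, 3] has size 3, forcing χ ≥ 3, and the coloring below uses 3 colors, so χ(G) = 3.
A valid 3-coloring: color 1: [3]; color 2: [2]; color 3: [1].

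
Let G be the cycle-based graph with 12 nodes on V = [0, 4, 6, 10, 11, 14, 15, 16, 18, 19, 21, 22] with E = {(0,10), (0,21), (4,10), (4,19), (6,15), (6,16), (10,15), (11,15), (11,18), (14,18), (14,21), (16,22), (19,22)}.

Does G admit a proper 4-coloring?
Yes, G is 4-colorable

A valid 4-coloring: color 1: [4, 15, 18, 21, 22]; color 2: [10, 11, 14, 16, 19]; color 3: [0, 6].
(χ(G) = 3 ≤ 4.)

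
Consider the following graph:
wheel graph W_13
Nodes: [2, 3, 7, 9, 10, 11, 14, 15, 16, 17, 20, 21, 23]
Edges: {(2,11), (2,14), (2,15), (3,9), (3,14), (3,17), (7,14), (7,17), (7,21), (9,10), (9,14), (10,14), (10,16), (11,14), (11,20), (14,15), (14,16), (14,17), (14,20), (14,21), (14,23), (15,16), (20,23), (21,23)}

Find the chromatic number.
χ(G) = 3

Clique number ω(G) = 3 (lower bound: χ ≥ ω).
The clique on [2, 11, 14] has size 3, forcing χ ≥ 3, and the coloring below uses 3 colors, so χ(G) = 3.
A valid 3-coloring: color 1: [14]; color 2: [2, 9, 16, 17, 20, 21]; color 3: [3, 7, 10, 11, 15, 23].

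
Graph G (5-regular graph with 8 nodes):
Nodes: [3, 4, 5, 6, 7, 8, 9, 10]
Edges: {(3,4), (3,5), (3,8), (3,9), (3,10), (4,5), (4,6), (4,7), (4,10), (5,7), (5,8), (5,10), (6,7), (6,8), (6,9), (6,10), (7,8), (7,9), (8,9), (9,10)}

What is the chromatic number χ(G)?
Clique number ω(G) = 4 (lower bound: χ ≥ ω).
The clique on [3, 4, 5, 10] has size 4, forcing χ ≥ 4, and the coloring below uses 4 colors, so χ(G) = 4.
A valid 4-coloring: color 1: [4, 8]; color 2: [3, 6]; color 3: [7, 10]; color 4: [5, 9].

χ(G) = 4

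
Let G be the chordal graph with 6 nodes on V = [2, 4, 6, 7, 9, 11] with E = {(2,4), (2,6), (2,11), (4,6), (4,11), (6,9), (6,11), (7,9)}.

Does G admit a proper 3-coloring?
No, G is not 3-colorable

The clique on vertices [2, 4, 6, 11] has size 4 > 3, so it alone needs 4 colors.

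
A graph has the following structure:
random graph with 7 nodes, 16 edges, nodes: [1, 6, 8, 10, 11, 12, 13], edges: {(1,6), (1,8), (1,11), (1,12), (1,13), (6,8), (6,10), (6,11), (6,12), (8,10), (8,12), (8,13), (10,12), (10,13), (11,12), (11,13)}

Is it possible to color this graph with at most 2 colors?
No, G is not 2-colorable

The clique on vertices [1, 6, 8, 12] has size 4 > 2, so it alone needs 4 colors.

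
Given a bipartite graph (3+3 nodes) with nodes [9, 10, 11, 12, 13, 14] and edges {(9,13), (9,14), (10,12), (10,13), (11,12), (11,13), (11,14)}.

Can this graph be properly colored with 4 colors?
Yes, G is 4-colorable

A valid 4-coloring: color 1: [9, 10, 11]; color 2: [12, 13, 14].
(χ(G) = 2 ≤ 4.)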